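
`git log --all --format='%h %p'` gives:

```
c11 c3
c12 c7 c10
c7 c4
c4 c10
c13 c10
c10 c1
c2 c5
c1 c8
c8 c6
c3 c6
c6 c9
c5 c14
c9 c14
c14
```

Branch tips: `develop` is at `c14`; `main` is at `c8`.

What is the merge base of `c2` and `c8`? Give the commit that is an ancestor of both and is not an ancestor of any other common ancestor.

c14

Ancestors of c2: {c14, c2, c5}.
Ancestors of c8: {c14, c6, c8, c9}.
Common ancestors: {c14}.
The only common ancestor is c14, so it is the merge base.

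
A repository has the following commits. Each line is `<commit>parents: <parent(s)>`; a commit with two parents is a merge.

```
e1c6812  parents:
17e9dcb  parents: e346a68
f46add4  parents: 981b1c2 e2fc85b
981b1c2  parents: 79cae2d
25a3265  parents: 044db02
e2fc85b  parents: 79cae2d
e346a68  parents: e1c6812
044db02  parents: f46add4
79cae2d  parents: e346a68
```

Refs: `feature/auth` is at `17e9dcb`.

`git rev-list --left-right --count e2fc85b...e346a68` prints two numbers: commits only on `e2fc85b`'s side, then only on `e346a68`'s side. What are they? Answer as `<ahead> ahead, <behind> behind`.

2 ahead, 0 behind

Reachable from e2fc85b: {79cae2d, e1c6812, e2fc85b, e346a68}.
Reachable from e346a68: {e1c6812, e346a68}.
Only in e2fc85b's history (ahead): {79cae2d, e2fc85b} — 2.
Only in e346a68's history (behind): {} — 0.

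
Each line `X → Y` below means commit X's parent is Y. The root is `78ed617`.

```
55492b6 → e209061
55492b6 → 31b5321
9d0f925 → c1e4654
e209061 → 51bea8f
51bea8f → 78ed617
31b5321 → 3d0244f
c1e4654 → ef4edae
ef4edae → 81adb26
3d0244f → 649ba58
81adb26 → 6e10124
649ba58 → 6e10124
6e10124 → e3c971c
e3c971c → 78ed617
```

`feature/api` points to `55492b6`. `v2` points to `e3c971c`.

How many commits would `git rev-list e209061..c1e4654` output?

Reachable from c1e4654: {6e10124, 78ed617, 81adb26, c1e4654, e3c971c, ef4edae}.
Reachable from e209061: {51bea8f, 78ed617, e209061}.
In c1e4654's history but not e209061's: {6e10124, 81adb26, c1e4654, e3c971c, ef4edae} — 5 commits.

5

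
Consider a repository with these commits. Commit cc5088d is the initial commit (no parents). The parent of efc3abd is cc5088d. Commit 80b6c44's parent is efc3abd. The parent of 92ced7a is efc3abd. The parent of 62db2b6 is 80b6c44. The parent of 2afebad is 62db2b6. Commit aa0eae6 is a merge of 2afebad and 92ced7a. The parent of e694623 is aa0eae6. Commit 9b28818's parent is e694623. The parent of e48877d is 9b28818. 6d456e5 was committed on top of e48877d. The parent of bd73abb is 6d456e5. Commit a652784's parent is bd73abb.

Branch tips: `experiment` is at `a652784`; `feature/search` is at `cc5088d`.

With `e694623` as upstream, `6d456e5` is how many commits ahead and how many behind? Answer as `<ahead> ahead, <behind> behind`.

Reachable from 6d456e5: {2afebad, 62db2b6, 6d456e5, 80b6c44, 92ced7a, 9b28818, aa0eae6, cc5088d, e48877d, e694623, efc3abd}.
Reachable from e694623: {2afebad, 62db2b6, 80b6c44, 92ced7a, aa0eae6, cc5088d, e694623, efc3abd}.
Only in 6d456e5's history (ahead): {6d456e5, 9b28818, e48877d} — 3.
Only in e694623's history (behind): {} — 0.

3 ahead, 0 behind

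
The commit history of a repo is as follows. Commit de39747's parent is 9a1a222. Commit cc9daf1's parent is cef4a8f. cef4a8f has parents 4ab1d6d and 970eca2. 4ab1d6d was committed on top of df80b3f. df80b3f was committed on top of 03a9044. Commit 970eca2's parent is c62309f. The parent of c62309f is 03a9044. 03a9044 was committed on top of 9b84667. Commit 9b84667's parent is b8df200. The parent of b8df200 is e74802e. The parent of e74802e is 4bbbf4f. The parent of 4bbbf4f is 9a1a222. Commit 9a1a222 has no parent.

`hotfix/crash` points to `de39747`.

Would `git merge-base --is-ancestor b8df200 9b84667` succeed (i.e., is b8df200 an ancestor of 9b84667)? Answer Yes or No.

Ancestors of 9b84667 (commits reachable by following parents): {4bbbf4f, 9a1a222, 9b84667, b8df200, e74802e}.
b8df200 is in that set, so it is an ancestor of 9b84667.

Yes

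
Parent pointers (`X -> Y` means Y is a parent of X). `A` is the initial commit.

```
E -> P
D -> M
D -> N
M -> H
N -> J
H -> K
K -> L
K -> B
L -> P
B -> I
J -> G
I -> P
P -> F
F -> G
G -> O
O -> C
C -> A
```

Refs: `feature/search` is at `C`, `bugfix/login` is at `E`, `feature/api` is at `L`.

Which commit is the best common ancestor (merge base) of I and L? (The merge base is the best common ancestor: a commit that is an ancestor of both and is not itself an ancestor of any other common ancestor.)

Ancestors of I: {A, C, F, G, I, O, P}.
Ancestors of L: {A, C, F, G, L, O, P}.
Common ancestors: {A, C, F, G, O, P}.
Among these, P is not an ancestor of any other common ancestor — it is the merge base.

P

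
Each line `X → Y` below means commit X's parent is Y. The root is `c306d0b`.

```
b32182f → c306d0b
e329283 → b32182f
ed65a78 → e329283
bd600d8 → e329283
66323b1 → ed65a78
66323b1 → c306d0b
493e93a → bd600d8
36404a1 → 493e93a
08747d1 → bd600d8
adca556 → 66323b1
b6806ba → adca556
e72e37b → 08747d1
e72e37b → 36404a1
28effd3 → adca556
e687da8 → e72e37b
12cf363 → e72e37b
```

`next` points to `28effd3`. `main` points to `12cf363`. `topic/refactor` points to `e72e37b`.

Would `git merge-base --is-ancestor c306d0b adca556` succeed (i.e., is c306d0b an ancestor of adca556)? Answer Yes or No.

Yes

Ancestors of adca556 (commits reachable by following parents): {66323b1, adca556, b32182f, c306d0b, e329283, ed65a78}.
c306d0b is in that set, so it is an ancestor of adca556.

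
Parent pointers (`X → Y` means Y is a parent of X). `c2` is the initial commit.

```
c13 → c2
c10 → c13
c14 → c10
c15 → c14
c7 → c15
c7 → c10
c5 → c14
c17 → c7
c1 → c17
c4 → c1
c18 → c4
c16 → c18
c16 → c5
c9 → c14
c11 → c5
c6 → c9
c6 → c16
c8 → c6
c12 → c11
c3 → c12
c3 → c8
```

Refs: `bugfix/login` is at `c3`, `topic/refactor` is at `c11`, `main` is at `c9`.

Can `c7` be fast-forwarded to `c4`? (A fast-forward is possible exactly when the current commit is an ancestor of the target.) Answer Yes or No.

A fast-forward from c7 to c4 is possible iff c7 is an ancestor of c4.
Ancestors of c4: {c1, c10, c13, c14, c15, c17, c2, c4, c7}.
c7 is among them, so fast-forward is possible.

Yes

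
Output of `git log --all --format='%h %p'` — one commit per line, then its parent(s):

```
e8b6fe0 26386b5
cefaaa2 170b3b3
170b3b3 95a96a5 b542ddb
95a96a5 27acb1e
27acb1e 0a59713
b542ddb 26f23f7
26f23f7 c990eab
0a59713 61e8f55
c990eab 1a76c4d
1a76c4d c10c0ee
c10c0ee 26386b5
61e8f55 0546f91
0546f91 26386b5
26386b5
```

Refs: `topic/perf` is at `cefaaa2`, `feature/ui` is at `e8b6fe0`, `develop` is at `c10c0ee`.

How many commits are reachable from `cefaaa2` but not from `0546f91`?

11

Reachable from cefaaa2: {0546f91, 0a59713, 170b3b3, 1a76c4d, 26386b5, 26f23f7, 27acb1e, 61e8f55, 95a96a5, b542ddb, c10c0ee, c990eab, cefaaa2}.
Reachable from 0546f91: {0546f91, 26386b5}.
In cefaaa2's history but not 0546f91's: {0a59713, 170b3b3, 1a76c4d, 26f23f7, 27acb1e, 61e8f55, 95a96a5, b542ddb, c10c0ee, c990eab, cefaaa2} — 11 commits.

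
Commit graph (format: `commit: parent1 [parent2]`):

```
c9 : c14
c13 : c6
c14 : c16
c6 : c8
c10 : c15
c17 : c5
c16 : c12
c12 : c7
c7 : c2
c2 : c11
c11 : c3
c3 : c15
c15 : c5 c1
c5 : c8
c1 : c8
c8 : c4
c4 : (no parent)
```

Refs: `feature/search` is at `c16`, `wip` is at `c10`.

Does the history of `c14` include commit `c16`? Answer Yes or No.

Ancestors of c14 (commits reachable by following parents): {c1, c11, c12, c14, c15, c16, c2, c3, c4, c5, c7, c8}.
c16 is in that set, so it is an ancestor of c14.

Yes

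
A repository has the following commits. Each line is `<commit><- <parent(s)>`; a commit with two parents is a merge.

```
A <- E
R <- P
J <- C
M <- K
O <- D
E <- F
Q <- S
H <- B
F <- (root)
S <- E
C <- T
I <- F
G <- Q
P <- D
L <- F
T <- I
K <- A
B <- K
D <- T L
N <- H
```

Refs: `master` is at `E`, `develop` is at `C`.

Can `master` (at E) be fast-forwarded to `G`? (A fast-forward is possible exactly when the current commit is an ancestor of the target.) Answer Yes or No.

Yes

A fast-forward from E to G is possible iff E is an ancestor of G.
Ancestors of G: {E, F, G, Q, S}.
E is among them, so fast-forward is possible.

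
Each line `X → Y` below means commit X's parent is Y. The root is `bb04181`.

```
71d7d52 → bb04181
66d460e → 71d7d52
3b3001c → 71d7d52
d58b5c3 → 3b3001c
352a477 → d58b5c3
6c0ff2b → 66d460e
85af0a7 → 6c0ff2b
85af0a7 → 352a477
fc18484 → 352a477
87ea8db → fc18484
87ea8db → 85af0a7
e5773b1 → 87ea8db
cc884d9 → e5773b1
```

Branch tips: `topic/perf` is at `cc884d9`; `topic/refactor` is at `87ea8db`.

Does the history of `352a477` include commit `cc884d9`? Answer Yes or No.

No

Ancestors of 352a477: {352a477, 3b3001c, 71d7d52, bb04181, d58b5c3}.
cc884d9 is not in that set, so it is not an ancestor of 352a477.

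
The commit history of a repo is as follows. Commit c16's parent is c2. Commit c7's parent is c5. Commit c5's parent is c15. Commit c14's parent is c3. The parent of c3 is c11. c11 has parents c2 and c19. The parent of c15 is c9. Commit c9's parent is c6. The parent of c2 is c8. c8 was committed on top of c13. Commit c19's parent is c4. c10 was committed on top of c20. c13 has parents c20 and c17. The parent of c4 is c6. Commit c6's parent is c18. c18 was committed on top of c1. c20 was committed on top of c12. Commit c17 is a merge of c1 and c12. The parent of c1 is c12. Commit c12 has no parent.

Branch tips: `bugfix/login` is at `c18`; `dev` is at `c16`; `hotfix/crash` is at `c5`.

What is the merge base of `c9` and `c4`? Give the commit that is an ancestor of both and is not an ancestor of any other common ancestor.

Ancestors of c9: {c1, c12, c18, c6, c9}.
Ancestors of c4: {c1, c12, c18, c4, c6}.
Common ancestors: {c1, c12, c18, c6}.
Among these, c6 is not an ancestor of any other common ancestor — it is the merge base.

c6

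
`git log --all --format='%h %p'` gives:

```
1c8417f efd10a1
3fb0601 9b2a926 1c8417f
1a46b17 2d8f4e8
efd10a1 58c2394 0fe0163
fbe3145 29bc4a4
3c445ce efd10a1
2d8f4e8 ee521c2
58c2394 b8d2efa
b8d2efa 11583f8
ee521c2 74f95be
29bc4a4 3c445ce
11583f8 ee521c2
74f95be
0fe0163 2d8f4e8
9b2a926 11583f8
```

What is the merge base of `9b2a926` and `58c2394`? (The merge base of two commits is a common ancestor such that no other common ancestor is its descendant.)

Ancestors of 9b2a926: {11583f8, 74f95be, 9b2a926, ee521c2}.
Ancestors of 58c2394: {11583f8, 58c2394, 74f95be, b8d2efa, ee521c2}.
Common ancestors: {11583f8, 74f95be, ee521c2}.
Among these, 11583f8 is not an ancestor of any other common ancestor — it is the merge base.

11583f8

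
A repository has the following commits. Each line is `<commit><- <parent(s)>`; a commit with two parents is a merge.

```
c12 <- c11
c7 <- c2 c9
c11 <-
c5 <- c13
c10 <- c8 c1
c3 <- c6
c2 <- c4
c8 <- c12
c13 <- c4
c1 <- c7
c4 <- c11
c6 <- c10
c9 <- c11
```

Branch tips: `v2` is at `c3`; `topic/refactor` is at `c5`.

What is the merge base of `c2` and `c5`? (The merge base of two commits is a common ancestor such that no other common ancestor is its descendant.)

c4

Ancestors of c2: {c11, c2, c4}.
Ancestors of c5: {c11, c13, c4, c5}.
Common ancestors: {c11, c4}.
Among these, c4 is not an ancestor of any other common ancestor — it is the merge base.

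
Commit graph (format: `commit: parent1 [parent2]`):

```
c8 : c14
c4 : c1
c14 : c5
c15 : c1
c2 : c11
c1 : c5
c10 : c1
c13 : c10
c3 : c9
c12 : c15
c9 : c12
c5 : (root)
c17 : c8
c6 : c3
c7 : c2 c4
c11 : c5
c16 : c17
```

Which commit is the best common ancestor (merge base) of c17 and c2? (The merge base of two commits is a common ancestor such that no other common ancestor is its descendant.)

c5

Ancestors of c17: {c14, c17, c5, c8}.
Ancestors of c2: {c11, c2, c5}.
Common ancestors: {c5}.
The only common ancestor is c5, so it is the merge base.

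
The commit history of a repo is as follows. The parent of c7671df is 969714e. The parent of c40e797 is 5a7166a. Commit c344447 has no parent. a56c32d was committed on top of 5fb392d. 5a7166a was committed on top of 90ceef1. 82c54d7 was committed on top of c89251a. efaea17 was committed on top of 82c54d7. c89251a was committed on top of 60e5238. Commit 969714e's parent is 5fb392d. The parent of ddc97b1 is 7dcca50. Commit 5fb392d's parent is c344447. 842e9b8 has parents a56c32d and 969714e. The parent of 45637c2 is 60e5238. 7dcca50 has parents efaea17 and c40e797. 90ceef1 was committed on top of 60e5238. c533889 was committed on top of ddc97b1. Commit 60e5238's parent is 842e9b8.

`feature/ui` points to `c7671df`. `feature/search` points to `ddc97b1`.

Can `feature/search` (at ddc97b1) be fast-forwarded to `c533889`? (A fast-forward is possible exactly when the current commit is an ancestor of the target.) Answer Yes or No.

A fast-forward from ddc97b1 to c533889 is possible iff ddc97b1 is an ancestor of c533889.
Ancestors of c533889: {5a7166a, 5fb392d, 60e5238, 7dcca50, 82c54d7, 842e9b8, 90ceef1, 969714e, a56c32d, c344447, c40e797, c533889, c89251a, ddc97b1, efaea17}.
ddc97b1 is among them, so fast-forward is possible.

Yes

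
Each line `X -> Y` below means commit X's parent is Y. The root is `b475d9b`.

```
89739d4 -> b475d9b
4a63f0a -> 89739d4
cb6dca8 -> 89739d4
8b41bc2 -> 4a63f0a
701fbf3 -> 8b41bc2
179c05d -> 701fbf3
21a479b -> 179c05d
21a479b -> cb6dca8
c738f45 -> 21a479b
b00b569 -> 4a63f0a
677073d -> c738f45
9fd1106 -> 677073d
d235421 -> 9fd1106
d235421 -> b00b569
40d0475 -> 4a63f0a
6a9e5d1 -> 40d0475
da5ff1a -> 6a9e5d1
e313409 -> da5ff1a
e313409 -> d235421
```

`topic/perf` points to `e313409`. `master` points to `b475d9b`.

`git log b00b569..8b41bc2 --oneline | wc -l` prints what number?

Reachable from 8b41bc2: {4a63f0a, 89739d4, 8b41bc2, b475d9b}.
Reachable from b00b569: {4a63f0a, 89739d4, b00b569, b475d9b}.
In 8b41bc2's history but not b00b569's: {8b41bc2} — 1 commit.

1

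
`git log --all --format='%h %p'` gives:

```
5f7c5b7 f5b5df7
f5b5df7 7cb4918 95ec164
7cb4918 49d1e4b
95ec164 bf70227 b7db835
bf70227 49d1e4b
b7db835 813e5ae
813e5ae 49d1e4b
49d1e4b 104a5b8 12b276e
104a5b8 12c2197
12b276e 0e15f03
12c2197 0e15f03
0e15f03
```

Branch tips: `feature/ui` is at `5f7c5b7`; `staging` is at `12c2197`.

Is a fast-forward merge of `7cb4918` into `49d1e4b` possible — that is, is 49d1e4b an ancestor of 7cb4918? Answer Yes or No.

A fast-forward from 49d1e4b to 7cb4918 is possible iff 49d1e4b is an ancestor of 7cb4918.
Ancestors of 7cb4918: {0e15f03, 104a5b8, 12b276e, 12c2197, 49d1e4b, 7cb4918}.
49d1e4b is among them, so fast-forward is possible.

Yes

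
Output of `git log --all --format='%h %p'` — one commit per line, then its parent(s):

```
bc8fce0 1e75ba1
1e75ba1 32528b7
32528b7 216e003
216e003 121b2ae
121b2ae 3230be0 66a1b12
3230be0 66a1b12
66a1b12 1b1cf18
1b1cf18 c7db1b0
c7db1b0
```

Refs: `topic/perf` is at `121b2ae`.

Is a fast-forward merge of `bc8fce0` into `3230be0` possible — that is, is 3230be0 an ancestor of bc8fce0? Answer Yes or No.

Yes

A fast-forward from 3230be0 to bc8fce0 is possible iff 3230be0 is an ancestor of bc8fce0.
Ancestors of bc8fce0: {121b2ae, 1b1cf18, 1e75ba1, 216e003, 3230be0, 32528b7, 66a1b12, bc8fce0, c7db1b0}.
3230be0 is among them, so fast-forward is possible.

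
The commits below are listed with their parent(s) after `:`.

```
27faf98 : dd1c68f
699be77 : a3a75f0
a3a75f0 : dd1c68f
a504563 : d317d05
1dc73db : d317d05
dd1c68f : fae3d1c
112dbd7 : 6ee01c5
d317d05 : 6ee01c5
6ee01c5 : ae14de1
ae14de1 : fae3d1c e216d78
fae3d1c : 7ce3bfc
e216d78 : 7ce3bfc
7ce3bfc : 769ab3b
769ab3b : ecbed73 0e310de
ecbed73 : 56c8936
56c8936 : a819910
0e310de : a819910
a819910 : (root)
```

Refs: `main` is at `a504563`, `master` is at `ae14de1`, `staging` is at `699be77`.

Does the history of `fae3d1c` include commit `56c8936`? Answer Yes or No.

Yes

Ancestors of fae3d1c (commits reachable by following parents): {0e310de, 56c8936, 769ab3b, 7ce3bfc, a819910, ecbed73, fae3d1c}.
56c8936 is in that set, so it is an ancestor of fae3d1c.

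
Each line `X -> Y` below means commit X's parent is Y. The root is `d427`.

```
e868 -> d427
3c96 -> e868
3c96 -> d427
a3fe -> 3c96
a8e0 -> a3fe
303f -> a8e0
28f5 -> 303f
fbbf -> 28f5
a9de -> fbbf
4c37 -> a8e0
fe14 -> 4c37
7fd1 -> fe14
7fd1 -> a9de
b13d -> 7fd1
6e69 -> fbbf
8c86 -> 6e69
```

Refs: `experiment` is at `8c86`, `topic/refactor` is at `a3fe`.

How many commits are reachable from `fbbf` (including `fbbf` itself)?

Walking parent pointers from fbbf: reachable set = {28f5, 303f, 3c96, a3fe, a8e0, d427, e868, fbbf}.
That is 8 commits.

8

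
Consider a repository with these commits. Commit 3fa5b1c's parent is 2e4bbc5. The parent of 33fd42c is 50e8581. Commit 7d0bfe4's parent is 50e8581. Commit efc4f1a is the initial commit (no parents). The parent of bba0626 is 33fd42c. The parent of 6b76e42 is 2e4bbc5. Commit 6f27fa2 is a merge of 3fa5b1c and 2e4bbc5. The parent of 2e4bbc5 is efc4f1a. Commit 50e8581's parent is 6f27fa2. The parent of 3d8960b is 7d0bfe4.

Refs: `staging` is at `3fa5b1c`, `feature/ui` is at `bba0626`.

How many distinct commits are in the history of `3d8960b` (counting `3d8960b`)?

Walking parent pointers from 3d8960b: reachable set = {2e4bbc5, 3d8960b, 3fa5b1c, 50e8581, 6f27fa2, 7d0bfe4, efc4f1a}.
That is 7 commits.

7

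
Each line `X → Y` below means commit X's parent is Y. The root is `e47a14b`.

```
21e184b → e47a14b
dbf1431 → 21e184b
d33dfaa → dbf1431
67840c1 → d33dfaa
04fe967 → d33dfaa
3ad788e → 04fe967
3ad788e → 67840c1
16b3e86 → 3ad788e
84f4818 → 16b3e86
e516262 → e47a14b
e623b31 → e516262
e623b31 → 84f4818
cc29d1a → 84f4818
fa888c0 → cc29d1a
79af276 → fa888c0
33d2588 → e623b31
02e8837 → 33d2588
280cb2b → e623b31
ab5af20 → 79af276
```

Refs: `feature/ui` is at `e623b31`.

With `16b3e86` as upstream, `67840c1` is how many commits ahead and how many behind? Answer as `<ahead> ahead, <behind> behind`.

0 ahead, 3 behind

Reachable from 67840c1: {21e184b, 67840c1, d33dfaa, dbf1431, e47a14b}.
Reachable from 16b3e86: {04fe967, 16b3e86, 21e184b, 3ad788e, 67840c1, d33dfaa, dbf1431, e47a14b}.
Only in 67840c1's history (ahead): {} — 0.
Only in 16b3e86's history (behind): {04fe967, 16b3e86, 3ad788e} — 3.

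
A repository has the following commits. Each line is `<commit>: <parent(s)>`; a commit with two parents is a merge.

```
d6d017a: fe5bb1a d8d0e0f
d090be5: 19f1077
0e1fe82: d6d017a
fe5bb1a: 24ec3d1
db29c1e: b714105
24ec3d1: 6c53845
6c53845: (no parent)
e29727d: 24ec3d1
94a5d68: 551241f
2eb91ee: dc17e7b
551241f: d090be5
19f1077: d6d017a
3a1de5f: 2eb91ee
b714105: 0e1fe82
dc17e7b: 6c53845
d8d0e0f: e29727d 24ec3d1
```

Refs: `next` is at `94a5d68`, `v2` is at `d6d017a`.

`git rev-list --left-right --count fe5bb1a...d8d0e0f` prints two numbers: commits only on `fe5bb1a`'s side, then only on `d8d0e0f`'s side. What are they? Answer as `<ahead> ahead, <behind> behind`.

Reachable from fe5bb1a: {24ec3d1, 6c53845, fe5bb1a}.
Reachable from d8d0e0f: {24ec3d1, 6c53845, d8d0e0f, e29727d}.
Only in fe5bb1a's history (ahead): {fe5bb1a} — 1.
Only in d8d0e0f's history (behind): {d8d0e0f, e29727d} — 2.

1 ahead, 2 behind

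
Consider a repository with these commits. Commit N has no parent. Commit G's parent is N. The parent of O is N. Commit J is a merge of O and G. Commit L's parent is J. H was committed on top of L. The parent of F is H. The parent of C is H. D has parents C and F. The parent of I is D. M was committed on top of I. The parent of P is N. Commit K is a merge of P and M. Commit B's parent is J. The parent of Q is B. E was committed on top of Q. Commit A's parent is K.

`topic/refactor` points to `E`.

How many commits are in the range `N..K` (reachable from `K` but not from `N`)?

12

Reachable from K: {C, D, F, G, H, I, J, K, L, M, N, O, P}.
Reachable from N: {N}.
In K's history but not N's: {C, D, F, G, H, I, J, K, L, M, O, P} — 12 commits.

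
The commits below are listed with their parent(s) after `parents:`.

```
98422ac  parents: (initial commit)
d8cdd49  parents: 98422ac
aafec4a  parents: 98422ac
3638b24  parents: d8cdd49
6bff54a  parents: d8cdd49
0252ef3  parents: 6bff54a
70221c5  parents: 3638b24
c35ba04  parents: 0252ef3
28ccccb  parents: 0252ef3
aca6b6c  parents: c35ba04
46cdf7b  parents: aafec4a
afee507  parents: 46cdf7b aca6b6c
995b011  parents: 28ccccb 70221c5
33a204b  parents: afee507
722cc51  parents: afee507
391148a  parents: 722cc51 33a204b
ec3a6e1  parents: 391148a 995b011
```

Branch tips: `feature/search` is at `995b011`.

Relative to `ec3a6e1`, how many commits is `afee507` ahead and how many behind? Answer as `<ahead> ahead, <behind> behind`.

Reachable from afee507: {0252ef3, 46cdf7b, 6bff54a, 98422ac, aafec4a, aca6b6c, afee507, c35ba04, d8cdd49}.
Reachable from ec3a6e1: {0252ef3, 28ccccb, 33a204b, 3638b24, 391148a, 46cdf7b, 6bff54a, 70221c5, 722cc51, 98422ac, 995b011, aafec4a, aca6b6c, afee507, c35ba04, d8cdd49, ec3a6e1}.
Only in afee507's history (ahead): {} — 0.
Only in ec3a6e1's history (behind): {28ccccb, 33a204b, 3638b24, 391148a, 70221c5, 722cc51, 995b011, ec3a6e1} — 8.

0 ahead, 8 behind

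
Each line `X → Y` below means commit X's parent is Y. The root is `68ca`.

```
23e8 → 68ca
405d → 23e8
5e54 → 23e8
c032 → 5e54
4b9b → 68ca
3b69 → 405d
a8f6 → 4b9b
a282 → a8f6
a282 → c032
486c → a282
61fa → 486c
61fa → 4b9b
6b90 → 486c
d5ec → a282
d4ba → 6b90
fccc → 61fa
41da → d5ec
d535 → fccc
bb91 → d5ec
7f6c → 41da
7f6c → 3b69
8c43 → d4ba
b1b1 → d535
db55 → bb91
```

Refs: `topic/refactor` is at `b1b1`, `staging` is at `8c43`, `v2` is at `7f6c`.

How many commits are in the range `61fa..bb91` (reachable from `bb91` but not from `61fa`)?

2

Reachable from bb91: {23e8, 4b9b, 5e54, 68ca, a282, a8f6, bb91, c032, d5ec}.
Reachable from 61fa: {23e8, 486c, 4b9b, 5e54, 61fa, 68ca, a282, a8f6, c032}.
In bb91's history but not 61fa's: {bb91, d5ec} — 2 commits.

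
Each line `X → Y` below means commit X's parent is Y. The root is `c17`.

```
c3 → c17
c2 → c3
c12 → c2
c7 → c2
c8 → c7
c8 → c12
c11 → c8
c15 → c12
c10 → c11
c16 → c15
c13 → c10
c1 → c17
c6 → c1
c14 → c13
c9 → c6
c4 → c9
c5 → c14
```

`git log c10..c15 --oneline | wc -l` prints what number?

Reachable from c15: {c12, c15, c17, c2, c3}.
Reachable from c10: {c10, c11, c12, c17, c2, c3, c7, c8}.
In c15's history but not c10's: {c15} — 1 commit.

1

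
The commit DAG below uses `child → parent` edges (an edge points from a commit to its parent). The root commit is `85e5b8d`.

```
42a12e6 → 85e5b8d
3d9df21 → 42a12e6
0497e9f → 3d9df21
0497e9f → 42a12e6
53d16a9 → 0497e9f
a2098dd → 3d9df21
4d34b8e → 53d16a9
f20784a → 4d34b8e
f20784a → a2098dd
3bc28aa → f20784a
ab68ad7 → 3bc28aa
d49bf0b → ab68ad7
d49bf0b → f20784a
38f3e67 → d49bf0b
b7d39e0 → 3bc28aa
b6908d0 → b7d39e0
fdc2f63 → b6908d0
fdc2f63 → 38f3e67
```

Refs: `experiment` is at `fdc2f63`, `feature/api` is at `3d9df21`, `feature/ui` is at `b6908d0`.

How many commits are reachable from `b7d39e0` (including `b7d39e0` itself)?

Walking parent pointers from b7d39e0: reachable set = {0497e9f, 3bc28aa, 3d9df21, 42a12e6, 4d34b8e, 53d16a9, 85e5b8d, a2098dd, b7d39e0, f20784a}.
That is 10 commits.

10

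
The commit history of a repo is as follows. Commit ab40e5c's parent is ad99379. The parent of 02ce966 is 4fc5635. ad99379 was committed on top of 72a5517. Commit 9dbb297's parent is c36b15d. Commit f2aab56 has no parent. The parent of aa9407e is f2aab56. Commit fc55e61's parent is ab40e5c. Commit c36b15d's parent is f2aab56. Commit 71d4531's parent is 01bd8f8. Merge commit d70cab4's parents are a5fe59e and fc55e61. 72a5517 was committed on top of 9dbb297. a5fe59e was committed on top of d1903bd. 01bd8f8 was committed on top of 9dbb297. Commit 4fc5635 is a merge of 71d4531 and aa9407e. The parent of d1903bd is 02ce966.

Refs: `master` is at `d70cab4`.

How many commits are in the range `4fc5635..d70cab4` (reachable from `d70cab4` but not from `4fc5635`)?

8

Reachable from d70cab4: {01bd8f8, 02ce966, 4fc5635, 71d4531, 72a5517, 9dbb297, a5fe59e, aa9407e, ab40e5c, ad99379, c36b15d, d1903bd, d70cab4, f2aab56, fc55e61}.
Reachable from 4fc5635: {01bd8f8, 4fc5635, 71d4531, 9dbb297, aa9407e, c36b15d, f2aab56}.
In d70cab4's history but not 4fc5635's: {02ce966, 72a5517, a5fe59e, ab40e5c, ad99379, d1903bd, d70cab4, fc55e61} — 8 commits.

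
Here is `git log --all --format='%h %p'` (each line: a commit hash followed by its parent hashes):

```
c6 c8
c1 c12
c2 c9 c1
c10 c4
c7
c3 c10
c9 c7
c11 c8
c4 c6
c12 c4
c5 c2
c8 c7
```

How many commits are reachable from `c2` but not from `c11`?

Reachable from c2: {c1, c12, c2, c4, c6, c7, c8, c9}.
Reachable from c11: {c11, c7, c8}.
In c2's history but not c11's: {c1, c12, c2, c4, c6, c9} — 6 commits.

6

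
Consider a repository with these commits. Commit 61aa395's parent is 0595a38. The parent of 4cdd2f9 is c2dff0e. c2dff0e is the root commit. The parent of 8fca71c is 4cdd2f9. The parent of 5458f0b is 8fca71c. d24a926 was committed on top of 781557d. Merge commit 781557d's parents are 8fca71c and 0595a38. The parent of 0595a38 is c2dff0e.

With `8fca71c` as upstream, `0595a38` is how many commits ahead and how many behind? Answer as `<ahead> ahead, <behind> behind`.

1 ahead, 2 behind

Reachable from 0595a38: {0595a38, c2dff0e}.
Reachable from 8fca71c: {4cdd2f9, 8fca71c, c2dff0e}.
Only in 0595a38's history (ahead): {0595a38} — 1.
Only in 8fca71c's history (behind): {4cdd2f9, 8fca71c} — 2.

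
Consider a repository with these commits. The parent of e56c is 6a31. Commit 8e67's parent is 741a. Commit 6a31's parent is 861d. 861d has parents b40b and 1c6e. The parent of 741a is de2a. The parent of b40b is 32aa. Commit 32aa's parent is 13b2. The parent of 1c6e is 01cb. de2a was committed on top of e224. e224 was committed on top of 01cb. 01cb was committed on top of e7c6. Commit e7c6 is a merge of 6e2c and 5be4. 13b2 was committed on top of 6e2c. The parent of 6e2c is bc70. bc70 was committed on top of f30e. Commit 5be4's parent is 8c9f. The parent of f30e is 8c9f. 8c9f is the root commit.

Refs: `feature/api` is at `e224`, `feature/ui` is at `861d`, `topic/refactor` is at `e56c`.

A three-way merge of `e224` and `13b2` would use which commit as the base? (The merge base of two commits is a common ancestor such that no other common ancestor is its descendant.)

6e2c

Ancestors of e224: {01cb, 5be4, 6e2c, 8c9f, bc70, e224, e7c6, f30e}.
Ancestors of 13b2: {13b2, 6e2c, 8c9f, bc70, f30e}.
Common ancestors: {6e2c, 8c9f, bc70, f30e}.
Among these, 6e2c is not an ancestor of any other common ancestor — it is the merge base.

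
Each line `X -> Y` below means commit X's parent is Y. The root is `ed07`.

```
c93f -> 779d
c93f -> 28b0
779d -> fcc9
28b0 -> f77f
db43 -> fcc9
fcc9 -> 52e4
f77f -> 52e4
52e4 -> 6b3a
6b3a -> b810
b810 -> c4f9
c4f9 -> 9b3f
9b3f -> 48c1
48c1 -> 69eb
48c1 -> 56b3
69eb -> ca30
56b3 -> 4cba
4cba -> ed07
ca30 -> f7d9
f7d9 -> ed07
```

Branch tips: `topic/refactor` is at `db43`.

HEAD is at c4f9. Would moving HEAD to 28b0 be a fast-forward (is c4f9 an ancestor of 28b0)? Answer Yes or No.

Yes

A fast-forward from c4f9 to 28b0 is possible iff c4f9 is an ancestor of 28b0.
Ancestors of 28b0: {28b0, 48c1, 4cba, 52e4, 56b3, 69eb, 6b3a, 9b3f, b810, c4f9, ca30, ed07, f77f, f7d9}.
c4f9 is among them, so fast-forward is possible.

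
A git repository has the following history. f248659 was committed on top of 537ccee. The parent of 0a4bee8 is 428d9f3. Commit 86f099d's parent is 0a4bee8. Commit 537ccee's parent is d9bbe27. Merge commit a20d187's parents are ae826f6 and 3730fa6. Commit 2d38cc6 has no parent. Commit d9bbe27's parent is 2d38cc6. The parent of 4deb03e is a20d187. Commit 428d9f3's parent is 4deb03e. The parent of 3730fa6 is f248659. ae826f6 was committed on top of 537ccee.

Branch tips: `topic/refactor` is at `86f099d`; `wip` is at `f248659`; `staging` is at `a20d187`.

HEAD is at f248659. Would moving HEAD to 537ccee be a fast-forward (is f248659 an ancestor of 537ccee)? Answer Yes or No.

No

A fast-forward from f248659 to 537ccee is possible iff f248659 is an ancestor of 537ccee.
Ancestors of 537ccee: {2d38cc6, 537ccee, d9bbe27}.
f248659 is not among them, so fast-forward is not possible.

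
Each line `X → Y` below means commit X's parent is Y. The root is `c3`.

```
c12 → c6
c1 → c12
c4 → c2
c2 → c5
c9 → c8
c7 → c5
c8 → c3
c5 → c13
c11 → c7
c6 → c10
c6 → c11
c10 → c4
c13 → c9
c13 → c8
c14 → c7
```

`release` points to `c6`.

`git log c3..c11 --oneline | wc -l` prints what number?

6

Reachable from c11: {c11, c13, c3, c5, c7, c8, c9}.
Reachable from c3: {c3}.
In c11's history but not c3's: {c11, c13, c5, c7, c8, c9} — 6 commits.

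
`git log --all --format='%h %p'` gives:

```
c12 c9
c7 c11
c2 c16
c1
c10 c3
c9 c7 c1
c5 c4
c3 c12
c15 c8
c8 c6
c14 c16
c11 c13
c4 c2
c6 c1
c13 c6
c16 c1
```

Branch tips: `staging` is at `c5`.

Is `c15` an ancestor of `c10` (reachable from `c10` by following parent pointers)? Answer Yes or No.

Ancestors of c10: {c1, c10, c11, c12, c13, c3, c6, c7, c9}.
c15 is not in that set, so it is not an ancestor of c10.

No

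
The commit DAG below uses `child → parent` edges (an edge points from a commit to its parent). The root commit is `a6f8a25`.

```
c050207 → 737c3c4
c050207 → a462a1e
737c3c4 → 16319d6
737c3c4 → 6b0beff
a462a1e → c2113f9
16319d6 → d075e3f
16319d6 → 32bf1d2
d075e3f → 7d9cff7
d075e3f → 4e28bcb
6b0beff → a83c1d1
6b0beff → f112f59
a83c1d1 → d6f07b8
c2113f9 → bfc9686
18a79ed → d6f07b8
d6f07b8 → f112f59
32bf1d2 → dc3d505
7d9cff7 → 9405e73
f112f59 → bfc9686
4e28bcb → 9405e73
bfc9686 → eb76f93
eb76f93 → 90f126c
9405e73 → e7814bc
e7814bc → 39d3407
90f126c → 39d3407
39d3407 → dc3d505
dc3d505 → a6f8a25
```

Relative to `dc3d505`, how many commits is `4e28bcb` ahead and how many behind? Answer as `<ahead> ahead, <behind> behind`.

4 ahead, 0 behind

Reachable from 4e28bcb: {39d3407, 4e28bcb, 9405e73, a6f8a25, dc3d505, e7814bc}.
Reachable from dc3d505: {a6f8a25, dc3d505}.
Only in 4e28bcb's history (ahead): {39d3407, 4e28bcb, 9405e73, e7814bc} — 4.
Only in dc3d505's history (behind): {} — 0.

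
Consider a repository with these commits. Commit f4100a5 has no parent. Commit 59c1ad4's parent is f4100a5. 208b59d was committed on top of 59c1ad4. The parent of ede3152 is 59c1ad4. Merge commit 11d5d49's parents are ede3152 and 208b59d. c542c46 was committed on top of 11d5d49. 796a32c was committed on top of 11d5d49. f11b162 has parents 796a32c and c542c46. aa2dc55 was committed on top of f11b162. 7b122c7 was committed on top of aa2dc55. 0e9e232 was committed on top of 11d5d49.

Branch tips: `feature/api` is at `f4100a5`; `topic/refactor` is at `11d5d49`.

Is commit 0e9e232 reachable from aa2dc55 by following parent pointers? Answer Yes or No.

No

Ancestors of aa2dc55: {11d5d49, 208b59d, 59c1ad4, 796a32c, aa2dc55, c542c46, ede3152, f11b162, f4100a5}.
0e9e232 is not in that set, so it is not an ancestor of aa2dc55.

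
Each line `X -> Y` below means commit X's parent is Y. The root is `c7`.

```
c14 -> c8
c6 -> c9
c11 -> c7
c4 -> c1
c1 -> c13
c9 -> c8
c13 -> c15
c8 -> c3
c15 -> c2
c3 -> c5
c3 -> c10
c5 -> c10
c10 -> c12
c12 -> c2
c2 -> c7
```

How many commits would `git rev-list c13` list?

Walking parent pointers from c13: reachable set = {c13, c15, c2, c7}.
That is 4 commits.

4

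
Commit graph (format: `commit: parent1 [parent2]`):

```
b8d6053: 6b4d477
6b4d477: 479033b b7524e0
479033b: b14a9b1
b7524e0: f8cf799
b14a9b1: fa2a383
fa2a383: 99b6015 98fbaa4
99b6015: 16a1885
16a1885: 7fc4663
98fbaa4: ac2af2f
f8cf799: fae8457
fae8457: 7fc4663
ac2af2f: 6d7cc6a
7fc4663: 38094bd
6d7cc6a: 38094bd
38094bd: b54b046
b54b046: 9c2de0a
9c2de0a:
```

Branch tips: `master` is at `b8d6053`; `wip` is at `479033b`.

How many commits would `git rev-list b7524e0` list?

Walking parent pointers from b7524e0: reachable set = {38094bd, 7fc4663, 9c2de0a, b54b046, b7524e0, f8cf799, fae8457}.
That is 7 commits.

7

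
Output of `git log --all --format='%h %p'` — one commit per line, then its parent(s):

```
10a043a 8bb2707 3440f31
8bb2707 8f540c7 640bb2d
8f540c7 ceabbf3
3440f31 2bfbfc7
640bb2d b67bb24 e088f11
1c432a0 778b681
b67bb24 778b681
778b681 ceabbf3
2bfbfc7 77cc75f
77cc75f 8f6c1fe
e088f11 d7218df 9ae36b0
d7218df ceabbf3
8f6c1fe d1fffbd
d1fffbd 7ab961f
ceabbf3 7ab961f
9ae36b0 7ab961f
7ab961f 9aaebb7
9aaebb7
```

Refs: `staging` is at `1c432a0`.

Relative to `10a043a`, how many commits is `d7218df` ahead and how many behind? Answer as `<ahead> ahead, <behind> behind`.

Reachable from d7218df: {7ab961f, 9aaebb7, ceabbf3, d7218df}.
Reachable from 10a043a: {10a043a, 2bfbfc7, 3440f31, 640bb2d, 778b681, 77cc75f, 7ab961f, 8bb2707, 8f540c7, 8f6c1fe, 9aaebb7, 9ae36b0, b67bb24, ceabbf3, d1fffbd, d7218df, e088f11}.
Only in d7218df's history (ahead): {} — 0.
Only in 10a043a's history (behind): {10a043a, 2bfbfc7, 3440f31, 640bb2d, 778b681, 77cc75f, 8bb2707, 8f540c7, 8f6c1fe, 9ae36b0, b67bb24, d1fffbd, e088f11} — 13.

0 ahead, 13 behind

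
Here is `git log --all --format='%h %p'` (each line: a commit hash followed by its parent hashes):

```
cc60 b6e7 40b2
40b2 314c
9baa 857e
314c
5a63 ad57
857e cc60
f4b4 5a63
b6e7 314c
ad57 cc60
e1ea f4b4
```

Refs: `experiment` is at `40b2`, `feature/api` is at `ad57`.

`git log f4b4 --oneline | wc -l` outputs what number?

7

Walking parent pointers from f4b4: reachable set = {314c, 40b2, 5a63, ad57, b6e7, cc60, f4b4}.
That is 7 commits.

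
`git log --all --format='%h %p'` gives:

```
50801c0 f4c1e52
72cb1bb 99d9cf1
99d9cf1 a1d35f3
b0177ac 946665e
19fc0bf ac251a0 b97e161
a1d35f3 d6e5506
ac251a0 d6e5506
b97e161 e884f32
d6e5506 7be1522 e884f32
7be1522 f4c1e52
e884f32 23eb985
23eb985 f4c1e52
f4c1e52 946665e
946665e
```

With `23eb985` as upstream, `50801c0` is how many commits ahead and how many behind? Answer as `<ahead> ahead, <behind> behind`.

Reachable from 50801c0: {50801c0, 946665e, f4c1e52}.
Reachable from 23eb985: {23eb985, 946665e, f4c1e52}.
Only in 50801c0's history (ahead): {50801c0} — 1.
Only in 23eb985's history (behind): {23eb985} — 1.

1 ahead, 1 behind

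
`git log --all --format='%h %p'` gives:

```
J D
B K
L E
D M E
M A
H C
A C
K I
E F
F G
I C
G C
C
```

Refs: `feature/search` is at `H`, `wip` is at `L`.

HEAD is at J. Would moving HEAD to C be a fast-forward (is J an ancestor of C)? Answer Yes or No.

A fast-forward from J to C is possible iff J is an ancestor of C.
Ancestors of C: {C}.
J is not among them, so fast-forward is not possible.

No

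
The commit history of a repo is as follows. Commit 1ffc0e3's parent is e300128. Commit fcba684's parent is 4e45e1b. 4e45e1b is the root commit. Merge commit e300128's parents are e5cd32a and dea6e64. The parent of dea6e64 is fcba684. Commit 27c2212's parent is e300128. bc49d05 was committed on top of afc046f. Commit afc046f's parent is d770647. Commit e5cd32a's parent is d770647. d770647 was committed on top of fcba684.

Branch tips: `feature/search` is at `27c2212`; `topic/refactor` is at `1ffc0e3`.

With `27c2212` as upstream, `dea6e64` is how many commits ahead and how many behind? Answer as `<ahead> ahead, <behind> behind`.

0 ahead, 4 behind

Reachable from dea6e64: {4e45e1b, dea6e64, fcba684}.
Reachable from 27c2212: {27c2212, 4e45e1b, d770647, dea6e64, e300128, e5cd32a, fcba684}.
Only in dea6e64's history (ahead): {} — 0.
Only in 27c2212's history (behind): {27c2212, d770647, e300128, e5cd32a} — 4.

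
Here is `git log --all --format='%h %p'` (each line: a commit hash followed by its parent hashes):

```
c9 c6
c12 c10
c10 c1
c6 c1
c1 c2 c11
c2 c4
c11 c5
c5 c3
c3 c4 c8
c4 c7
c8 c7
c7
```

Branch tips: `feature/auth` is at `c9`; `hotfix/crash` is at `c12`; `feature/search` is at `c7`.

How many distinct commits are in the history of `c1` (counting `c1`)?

Walking parent pointers from c1: reachable set = {c1, c11, c2, c3, c4, c5, c7, c8}.
That is 8 commits.

8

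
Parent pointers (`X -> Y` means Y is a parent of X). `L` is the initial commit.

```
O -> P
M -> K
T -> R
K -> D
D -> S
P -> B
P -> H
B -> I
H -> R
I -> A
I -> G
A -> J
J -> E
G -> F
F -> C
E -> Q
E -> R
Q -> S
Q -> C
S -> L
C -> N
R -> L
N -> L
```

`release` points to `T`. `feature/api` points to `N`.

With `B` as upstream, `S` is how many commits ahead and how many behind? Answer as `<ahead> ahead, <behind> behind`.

0 ahead, 11 behind

Reachable from S: {L, S}.
Reachable from B: {A, B, C, E, F, G, I, J, L, N, Q, R, S}.
Only in S's history (ahead): {} — 0.
Only in B's history (behind): {A, B, C, E, F, G, I, J, N, Q, R} — 11.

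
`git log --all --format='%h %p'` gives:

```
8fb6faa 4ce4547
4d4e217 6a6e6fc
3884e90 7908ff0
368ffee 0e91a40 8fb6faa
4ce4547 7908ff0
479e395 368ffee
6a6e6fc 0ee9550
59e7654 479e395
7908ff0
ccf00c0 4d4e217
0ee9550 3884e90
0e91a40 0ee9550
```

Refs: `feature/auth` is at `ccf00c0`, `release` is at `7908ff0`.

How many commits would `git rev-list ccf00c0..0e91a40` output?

1

Reachable from 0e91a40: {0e91a40, 0ee9550, 3884e90, 7908ff0}.
Reachable from ccf00c0: {0ee9550, 3884e90, 4d4e217, 6a6e6fc, 7908ff0, ccf00c0}.
In 0e91a40's history but not ccf00c0's: {0e91a40} — 1 commit.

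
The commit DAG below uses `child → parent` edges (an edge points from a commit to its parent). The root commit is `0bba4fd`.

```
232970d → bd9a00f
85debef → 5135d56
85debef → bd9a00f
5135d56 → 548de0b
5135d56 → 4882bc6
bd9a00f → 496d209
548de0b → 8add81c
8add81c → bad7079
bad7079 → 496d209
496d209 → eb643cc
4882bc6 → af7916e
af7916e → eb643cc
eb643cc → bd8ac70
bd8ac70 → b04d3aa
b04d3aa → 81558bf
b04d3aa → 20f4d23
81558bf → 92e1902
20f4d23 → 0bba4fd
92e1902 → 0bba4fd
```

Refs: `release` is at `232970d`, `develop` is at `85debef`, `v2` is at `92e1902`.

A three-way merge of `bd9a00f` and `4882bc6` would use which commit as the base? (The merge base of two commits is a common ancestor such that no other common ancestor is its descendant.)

Ancestors of bd9a00f: {0bba4fd, 20f4d23, 496d209, 81558bf, 92e1902, b04d3aa, bd8ac70, bd9a00f, eb643cc}.
Ancestors of 4882bc6: {0bba4fd, 20f4d23, 4882bc6, 81558bf, 92e1902, af7916e, b04d3aa, bd8ac70, eb643cc}.
Common ancestors: {0bba4fd, 20f4d23, 81558bf, 92e1902, b04d3aa, bd8ac70, eb643cc}.
Among these, eb643cc is not an ancestor of any other common ancestor — it is the merge base.

eb643cc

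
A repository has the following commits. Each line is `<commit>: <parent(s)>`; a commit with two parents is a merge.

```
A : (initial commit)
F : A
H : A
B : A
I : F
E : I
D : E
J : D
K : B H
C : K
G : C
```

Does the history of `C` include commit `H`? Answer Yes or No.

Ancestors of C (commits reachable by following parents): {A, B, C, H, K}.
H is in that set, so it is an ancestor of C.

Yes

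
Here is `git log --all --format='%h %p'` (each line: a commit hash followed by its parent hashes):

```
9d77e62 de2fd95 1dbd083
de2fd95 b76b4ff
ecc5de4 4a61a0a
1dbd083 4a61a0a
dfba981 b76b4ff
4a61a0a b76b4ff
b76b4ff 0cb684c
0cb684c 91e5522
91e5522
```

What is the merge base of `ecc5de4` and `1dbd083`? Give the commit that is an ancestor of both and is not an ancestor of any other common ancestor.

Ancestors of ecc5de4: {0cb684c, 4a61a0a, 91e5522, b76b4ff, ecc5de4}.
Ancestors of 1dbd083: {0cb684c, 1dbd083, 4a61a0a, 91e5522, b76b4ff}.
Common ancestors: {0cb684c, 4a61a0a, 91e5522, b76b4ff}.
Among these, 4a61a0a is not an ancestor of any other common ancestor — it is the merge base.

4a61a0a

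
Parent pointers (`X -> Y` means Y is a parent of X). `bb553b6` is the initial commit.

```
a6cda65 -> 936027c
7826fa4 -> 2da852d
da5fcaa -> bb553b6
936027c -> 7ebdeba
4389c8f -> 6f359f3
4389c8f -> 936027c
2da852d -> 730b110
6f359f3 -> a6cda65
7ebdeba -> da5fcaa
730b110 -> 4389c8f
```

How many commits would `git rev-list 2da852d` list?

Walking parent pointers from 2da852d: reachable set = {2da852d, 4389c8f, 6f359f3, 730b110, 7ebdeba, 936027c, a6cda65, bb553b6, da5fcaa}.
That is 9 commits.

9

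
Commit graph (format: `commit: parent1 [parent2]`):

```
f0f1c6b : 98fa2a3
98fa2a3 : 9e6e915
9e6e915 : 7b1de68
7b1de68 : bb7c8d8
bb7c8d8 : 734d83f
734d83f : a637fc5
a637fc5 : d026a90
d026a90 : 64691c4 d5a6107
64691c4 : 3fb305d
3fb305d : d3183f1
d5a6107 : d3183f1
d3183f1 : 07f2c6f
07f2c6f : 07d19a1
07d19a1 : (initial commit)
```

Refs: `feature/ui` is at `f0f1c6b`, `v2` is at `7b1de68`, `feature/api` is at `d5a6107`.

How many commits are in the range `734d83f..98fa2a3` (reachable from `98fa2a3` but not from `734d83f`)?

4

Reachable from 98fa2a3: {07d19a1, 07f2c6f, 3fb305d, 64691c4, 734d83f, 7b1de68, 98fa2a3, 9e6e915, a637fc5, bb7c8d8, d026a90, d3183f1, d5a6107}.
Reachable from 734d83f: {07d19a1, 07f2c6f, 3fb305d, 64691c4, 734d83f, a637fc5, d026a90, d3183f1, d5a6107}.
In 98fa2a3's history but not 734d83f's: {7b1de68, 98fa2a3, 9e6e915, bb7c8d8} — 4 commits.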